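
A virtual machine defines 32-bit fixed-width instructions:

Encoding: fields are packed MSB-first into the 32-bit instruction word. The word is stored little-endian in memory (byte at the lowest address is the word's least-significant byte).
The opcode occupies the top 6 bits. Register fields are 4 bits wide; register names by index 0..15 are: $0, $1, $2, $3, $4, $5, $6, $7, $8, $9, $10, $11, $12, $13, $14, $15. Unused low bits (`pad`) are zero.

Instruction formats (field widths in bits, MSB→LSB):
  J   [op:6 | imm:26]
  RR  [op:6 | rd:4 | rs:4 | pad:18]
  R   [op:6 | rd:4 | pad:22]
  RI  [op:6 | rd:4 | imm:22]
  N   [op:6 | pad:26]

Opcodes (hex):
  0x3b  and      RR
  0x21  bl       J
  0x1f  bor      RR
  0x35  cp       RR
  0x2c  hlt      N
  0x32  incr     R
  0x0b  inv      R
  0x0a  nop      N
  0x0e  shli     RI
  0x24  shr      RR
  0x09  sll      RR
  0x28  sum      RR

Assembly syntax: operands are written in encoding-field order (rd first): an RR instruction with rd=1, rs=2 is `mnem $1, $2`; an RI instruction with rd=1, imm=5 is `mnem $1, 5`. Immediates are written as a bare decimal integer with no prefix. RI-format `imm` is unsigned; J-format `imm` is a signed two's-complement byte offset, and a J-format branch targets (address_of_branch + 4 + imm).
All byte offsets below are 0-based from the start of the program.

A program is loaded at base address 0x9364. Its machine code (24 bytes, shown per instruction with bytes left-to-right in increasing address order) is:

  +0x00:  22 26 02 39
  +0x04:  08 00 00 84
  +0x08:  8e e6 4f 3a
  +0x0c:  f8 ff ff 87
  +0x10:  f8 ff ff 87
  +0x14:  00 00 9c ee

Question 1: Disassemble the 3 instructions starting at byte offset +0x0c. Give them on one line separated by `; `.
bl -8; bl -8; and $10, $7

[0c] f8 ff ff 87 → 0x87fffff8
  opcode bits[31:26]=0x21: bl/J
  [25:0] imm=67108856 (s26→-8) = -8
[10] f8 ff ff 87 → 0x87fffff8
  opcode bits[31:26]=0x21: bl/J
  [25:0] imm=67108856 (s26→-8) = -8
[14] 00 00 9c ee → 0xee9c0000
  opcode bits[31:26]=0x3b: and/RR
  [25:22] rd=10 = $10
  [21:18] rs=7 = $7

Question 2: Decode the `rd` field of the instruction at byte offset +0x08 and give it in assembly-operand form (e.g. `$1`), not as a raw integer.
$9

[08] 8e e6 4f 3a → 0x3a4fe68e
  top 6b → 0xe → shli [RI]
  rd: (w>>22)&0xf=0x9 → $9
  imm: (w>>0)&0x3fffff=0xfe68e → 1042062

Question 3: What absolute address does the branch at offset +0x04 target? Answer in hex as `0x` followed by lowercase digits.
0x9374

@+04  little-endian(08 00 00 84) = 0x84000008
  op=0x84000008>>26=0x21 ⇒ bl (J)
  [25:0] imm=8 = 8
  target = base 0x9364 + off 0x04 + 4 + imm 8 = 0x9374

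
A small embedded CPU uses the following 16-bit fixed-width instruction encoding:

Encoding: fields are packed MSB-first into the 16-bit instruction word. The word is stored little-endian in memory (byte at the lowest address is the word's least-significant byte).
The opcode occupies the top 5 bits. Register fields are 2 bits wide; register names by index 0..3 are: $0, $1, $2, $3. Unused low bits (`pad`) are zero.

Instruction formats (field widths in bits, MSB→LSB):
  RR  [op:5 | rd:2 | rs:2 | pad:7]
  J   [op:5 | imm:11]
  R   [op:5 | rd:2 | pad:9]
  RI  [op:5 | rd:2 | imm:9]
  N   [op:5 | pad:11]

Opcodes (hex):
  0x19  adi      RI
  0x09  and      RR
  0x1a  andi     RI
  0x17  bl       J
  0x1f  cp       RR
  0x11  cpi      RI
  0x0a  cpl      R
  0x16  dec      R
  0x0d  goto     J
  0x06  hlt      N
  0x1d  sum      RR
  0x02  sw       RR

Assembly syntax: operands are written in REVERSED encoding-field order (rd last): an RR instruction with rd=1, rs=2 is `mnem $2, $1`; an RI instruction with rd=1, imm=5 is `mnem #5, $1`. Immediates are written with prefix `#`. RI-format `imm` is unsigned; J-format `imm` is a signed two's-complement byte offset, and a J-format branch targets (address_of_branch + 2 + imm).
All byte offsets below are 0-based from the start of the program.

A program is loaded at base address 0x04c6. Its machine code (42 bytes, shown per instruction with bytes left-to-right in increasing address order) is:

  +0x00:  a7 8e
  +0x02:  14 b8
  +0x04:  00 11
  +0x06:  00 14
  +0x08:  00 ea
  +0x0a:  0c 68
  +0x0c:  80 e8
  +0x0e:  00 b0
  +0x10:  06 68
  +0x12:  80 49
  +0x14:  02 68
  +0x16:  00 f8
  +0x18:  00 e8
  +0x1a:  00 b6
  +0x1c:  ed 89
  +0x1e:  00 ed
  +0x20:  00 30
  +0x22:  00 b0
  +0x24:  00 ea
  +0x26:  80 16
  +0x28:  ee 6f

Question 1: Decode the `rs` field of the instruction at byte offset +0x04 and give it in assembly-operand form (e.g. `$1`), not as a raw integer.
$2

off 0x04: read 00 11 as little → 0x1100
  op=0x1100>>11=0x2 ⇒ sw (RR)
  [10:9] rd=0 = $0
  [8:7] rs=2 = $2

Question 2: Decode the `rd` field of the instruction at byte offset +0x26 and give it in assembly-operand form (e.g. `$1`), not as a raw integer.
$3

+0x26: 80 16 ⇒ word 0x1680 (little)
  op=0x1680>>11=0x2 ⇒ sw (RR)
  [10:9] rd=3 = $3
  [8:7] rs=1 = $1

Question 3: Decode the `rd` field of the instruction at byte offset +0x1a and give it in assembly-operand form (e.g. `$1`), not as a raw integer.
$3

+0x1a: 00 b6 ⇒ word 0xb600 (little)
  top 5b → 0x16 → dec [R]
  rd: (w>>9)&0x3=0x3 → $3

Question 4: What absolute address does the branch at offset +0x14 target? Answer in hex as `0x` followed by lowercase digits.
off 0x14: read 02 68 as little → 0x6802
  op=0x6802>>11=0xd ⇒ goto (J)
  [10:0] imm=2 = #2
  target = base 0x04c6 + off 0x14 + 2 + imm 2 = 0x04de

0x04de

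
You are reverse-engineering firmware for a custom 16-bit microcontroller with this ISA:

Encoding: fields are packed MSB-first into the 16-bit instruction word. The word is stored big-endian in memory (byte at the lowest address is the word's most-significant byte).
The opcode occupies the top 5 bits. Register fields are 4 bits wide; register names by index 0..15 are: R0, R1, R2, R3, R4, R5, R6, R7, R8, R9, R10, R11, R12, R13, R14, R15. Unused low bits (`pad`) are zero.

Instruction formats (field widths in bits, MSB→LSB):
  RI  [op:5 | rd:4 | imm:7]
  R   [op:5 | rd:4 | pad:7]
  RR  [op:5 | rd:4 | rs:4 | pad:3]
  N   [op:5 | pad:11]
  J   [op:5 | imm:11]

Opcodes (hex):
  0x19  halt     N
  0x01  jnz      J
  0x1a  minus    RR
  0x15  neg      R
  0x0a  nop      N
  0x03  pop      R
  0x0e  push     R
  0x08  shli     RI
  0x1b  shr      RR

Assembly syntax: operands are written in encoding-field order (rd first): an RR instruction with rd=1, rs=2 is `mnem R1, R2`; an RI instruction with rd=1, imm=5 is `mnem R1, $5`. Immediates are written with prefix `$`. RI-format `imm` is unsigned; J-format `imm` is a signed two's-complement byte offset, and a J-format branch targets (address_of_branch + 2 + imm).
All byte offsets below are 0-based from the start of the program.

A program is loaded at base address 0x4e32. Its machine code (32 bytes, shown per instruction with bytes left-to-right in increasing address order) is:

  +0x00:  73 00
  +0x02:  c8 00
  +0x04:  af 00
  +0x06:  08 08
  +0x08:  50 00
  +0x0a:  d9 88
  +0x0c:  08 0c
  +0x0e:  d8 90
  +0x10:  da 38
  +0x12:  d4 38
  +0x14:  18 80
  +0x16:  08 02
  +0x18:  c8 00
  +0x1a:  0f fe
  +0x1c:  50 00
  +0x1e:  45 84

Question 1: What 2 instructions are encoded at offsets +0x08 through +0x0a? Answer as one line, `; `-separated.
off 0x08: read 50 00 as big → 0x5000
  op=0x5000>>11=0xa ⇒ nop (N)
off 0x0a: read d9 88 as big → 0xd988
  op=0xd988>>11=0x1b ⇒ shr (RR)
  rd: (w>>7)&0xf=0x3 → R3
  rs: (w>>3)&0xf=0x1 → R1

nop; shr R3, R1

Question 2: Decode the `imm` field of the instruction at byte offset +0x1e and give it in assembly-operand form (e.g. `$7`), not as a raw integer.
+0x1e: 45 84 ⇒ word 0x4584 (big)
  top 5b → 0x8 → shli [RI]
  rd@[10:7]=0xb ⇒ R11
  imm@[6:0]=0x4 ⇒ $4

$4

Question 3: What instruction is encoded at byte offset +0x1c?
nop

@+1c  big-endian(50 00) = 0x5000
  op=0x5000>>11=0xa ⇒ nop (N)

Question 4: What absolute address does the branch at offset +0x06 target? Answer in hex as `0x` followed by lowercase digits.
[06] 08 08 → 0x0808
  opcode bits[15:11]=0x1: jnz/J
  [10:0] imm=8 = $8
  target = base 0x4e32 + off 0x06 + 2 + imm 8 = 0x4e42

0x4e42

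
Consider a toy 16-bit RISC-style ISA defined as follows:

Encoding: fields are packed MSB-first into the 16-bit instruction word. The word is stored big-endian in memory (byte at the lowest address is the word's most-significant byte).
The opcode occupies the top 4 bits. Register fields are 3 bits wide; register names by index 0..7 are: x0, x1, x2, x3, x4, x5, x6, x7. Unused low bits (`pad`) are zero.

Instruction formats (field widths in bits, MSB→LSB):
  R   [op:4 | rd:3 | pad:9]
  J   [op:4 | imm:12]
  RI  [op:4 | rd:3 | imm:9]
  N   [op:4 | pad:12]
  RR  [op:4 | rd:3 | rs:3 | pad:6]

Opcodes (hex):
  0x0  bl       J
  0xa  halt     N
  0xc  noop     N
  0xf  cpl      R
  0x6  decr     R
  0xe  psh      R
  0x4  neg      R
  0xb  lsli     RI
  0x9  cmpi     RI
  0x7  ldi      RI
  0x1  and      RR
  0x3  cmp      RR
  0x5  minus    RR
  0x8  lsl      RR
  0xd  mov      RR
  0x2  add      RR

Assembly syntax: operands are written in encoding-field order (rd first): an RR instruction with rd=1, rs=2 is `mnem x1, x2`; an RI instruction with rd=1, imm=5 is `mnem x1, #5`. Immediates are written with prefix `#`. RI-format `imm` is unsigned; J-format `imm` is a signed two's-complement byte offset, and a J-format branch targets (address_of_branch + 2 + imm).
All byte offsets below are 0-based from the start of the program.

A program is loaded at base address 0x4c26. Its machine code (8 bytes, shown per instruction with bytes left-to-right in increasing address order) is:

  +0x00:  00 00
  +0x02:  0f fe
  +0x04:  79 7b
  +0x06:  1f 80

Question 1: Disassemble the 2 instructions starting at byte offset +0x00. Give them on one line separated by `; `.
bl #0; bl #-2

off 0x00: read 00 00 as big → 0x0000
  opcode bits[15:12]=0x0: bl/J
  imm@[11:0]=0x0 ⇒ #0
off 0x02: read 0f fe as big → 0x0ffe
  opcode bits[15:12]=0x0: bl/J
  imm@[11:0]=0xffe (s12→-2) ⇒ #-2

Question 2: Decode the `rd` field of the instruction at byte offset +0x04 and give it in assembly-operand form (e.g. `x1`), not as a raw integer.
@+04  big-endian(79 7b) = 0x797b
  top 4b → 0x7 → ldi [RI]
  rd@[11:9]=0x4 ⇒ x4
  imm@[8:0]=0x17b ⇒ #379

x4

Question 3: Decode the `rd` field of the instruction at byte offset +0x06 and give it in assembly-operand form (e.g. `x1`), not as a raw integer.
[06] 1f 80 → 0x1f80
  top 4b → 0x1 → and [RR]
  rd@[11:9]=0x7 ⇒ x7
  rs@[8:6]=0x6 ⇒ x6

x7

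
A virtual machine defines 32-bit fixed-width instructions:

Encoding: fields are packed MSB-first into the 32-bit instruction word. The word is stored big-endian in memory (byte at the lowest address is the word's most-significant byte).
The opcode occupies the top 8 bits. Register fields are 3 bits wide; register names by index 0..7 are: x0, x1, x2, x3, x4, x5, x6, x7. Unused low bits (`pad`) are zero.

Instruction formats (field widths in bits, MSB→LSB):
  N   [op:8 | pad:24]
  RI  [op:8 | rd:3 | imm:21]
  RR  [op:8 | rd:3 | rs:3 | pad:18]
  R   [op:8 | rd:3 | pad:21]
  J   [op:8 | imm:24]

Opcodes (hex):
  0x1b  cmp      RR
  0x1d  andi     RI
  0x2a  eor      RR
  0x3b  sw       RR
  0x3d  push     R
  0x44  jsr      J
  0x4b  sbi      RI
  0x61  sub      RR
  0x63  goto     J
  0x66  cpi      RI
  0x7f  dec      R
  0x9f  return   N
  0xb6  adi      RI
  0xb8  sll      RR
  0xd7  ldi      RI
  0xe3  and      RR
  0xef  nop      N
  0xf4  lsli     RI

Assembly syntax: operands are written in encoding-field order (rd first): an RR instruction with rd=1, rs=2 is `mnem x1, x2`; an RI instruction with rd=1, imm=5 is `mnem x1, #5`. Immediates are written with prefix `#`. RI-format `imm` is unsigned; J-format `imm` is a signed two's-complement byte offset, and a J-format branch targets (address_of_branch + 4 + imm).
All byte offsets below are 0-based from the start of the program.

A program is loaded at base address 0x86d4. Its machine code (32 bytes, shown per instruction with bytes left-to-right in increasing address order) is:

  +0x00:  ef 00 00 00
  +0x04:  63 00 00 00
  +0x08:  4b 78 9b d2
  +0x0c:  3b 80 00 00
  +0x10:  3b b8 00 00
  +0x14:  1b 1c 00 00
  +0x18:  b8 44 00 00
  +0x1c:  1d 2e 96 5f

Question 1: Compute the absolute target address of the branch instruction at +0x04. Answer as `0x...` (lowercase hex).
0x86dc

@+04  big-endian(63 00 00 00) = 0x63000000
  opcode bits[31:24]=0x63: goto/J
  [23:0] imm=0 = #0
  target = base 0x86d4 + off 0x04 + 4 + imm 0 = 0x86dc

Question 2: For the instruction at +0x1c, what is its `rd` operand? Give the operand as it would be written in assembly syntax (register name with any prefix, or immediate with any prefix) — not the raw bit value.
[1c] 1d 2e 96 5f → 0x1d2e965f
  op=0x1d2e965f>>24=0x1d ⇒ andi (RI)
  rd@[23:21]=0x1 ⇒ x1
  imm@[20:0]=0xe965f ⇒ #955999

x1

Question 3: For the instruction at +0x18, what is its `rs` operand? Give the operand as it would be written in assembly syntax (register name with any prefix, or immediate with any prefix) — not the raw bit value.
off 0x18: read b8 44 00 00 as big → 0xb8440000
  top 8b → 0xb8 → sll [RR]
  rd@[23:21]=0x2 ⇒ x2
  rs@[20:18]=0x1 ⇒ x1

x1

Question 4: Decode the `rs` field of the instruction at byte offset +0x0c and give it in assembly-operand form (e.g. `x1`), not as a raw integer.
x0

+0x0c: 3b 80 00 00 ⇒ word 0x3b800000 (big)
  top 8b → 0x3b → sw [RR]
  rd@[23:21]=0x4 ⇒ x4
  rs@[20:18]=0x0 ⇒ x0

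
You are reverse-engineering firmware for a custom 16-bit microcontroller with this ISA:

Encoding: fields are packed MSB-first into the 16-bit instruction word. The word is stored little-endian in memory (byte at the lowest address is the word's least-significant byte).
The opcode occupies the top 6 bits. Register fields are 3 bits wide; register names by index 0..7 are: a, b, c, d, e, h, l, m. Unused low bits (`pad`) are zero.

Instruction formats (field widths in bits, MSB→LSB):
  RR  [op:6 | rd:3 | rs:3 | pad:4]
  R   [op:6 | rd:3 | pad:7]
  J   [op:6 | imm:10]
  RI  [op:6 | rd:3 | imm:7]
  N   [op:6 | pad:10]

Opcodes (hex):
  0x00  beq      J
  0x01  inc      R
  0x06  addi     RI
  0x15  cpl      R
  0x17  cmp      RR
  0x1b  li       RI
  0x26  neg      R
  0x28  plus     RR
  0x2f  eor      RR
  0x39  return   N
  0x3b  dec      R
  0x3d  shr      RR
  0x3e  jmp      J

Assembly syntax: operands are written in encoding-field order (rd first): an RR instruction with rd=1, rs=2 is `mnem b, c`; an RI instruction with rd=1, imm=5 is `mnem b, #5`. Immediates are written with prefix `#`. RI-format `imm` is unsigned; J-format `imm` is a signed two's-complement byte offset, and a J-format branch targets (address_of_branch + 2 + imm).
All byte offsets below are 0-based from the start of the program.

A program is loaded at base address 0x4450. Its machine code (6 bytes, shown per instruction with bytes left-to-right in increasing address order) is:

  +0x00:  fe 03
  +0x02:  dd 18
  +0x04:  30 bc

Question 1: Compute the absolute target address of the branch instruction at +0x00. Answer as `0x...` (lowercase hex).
0x4450

[00] fe 03 → 0x03fe
  top 6b → 0x0 → beq [J]
  imm: (w>>0)&0x3ff=0x3fe (s10→-2) → #-2
  target = base 0x4450 + off 0x00 + 2 + imm -2 = 0x4450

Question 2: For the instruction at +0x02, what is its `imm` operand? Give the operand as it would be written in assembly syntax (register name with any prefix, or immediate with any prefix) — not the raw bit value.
#93

off 0x02: read dd 18 as little → 0x18dd
  opcode bits[15:10]=0x6: addi/RI
  [9:7] rd=1 = b
  [6:0] imm=93 = #93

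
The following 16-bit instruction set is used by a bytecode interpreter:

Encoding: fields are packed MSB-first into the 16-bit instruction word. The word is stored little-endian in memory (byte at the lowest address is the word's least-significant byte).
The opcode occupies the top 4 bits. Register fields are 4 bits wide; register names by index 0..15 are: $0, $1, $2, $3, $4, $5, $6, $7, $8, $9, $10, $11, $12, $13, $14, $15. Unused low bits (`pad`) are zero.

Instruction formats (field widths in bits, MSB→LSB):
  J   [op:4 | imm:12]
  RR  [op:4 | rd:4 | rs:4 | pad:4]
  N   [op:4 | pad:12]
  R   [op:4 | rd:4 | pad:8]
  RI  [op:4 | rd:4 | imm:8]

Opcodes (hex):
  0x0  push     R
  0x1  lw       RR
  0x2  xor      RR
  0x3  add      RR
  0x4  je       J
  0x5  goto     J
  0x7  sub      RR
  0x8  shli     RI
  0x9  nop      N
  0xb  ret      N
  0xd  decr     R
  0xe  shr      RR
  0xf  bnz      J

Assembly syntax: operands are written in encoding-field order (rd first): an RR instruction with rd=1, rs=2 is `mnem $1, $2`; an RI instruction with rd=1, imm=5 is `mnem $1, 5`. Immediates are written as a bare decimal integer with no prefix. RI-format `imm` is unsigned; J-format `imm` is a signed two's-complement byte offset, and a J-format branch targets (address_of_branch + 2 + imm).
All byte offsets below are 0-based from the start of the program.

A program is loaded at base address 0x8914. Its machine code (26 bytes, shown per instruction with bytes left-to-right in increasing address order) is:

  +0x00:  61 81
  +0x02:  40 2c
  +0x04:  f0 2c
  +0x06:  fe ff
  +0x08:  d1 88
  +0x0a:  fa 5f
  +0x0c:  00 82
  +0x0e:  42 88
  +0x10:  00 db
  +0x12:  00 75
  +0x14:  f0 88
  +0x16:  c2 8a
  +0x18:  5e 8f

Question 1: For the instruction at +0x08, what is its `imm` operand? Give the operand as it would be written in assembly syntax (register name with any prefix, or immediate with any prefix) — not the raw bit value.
209

+0x08: d1 88 ⇒ word 0x88d1 (little)
  opcode bits[15:12]=0x8: shli/RI
  rd: (w>>8)&0xf=0x8 → $8
  imm: (w>>0)&0xff=0xd1 → 209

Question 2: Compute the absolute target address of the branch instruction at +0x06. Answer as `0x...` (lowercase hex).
0x891a

off 0x06: read fe ff as little → 0xfffe
  op=0xfffe>>12=0xf ⇒ bnz (J)
  imm@[11:0]=0xffe (s12→-2) ⇒ -2
  target = base 0x8914 + off 0x06 + 2 + imm -2 = 0x891a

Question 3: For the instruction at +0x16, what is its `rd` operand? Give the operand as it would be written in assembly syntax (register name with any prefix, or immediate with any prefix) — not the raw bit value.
$10

@+16  little-endian(c2 8a) = 0x8ac2
  top 4b → 0x8 → shli [RI]
  rd: (w>>8)&0xf=0xa → $10
  imm: (w>>0)&0xff=0xc2 → 194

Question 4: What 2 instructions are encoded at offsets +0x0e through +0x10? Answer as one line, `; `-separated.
+0x0e: 42 88 ⇒ word 0x8842 (little)
  top 4b → 0x8 → shli [RI]
  [11:8] rd=8 = $8
  [7:0] imm=66 = 66
+0x10: 00 db ⇒ word 0xdb00 (little)
  top 4b → 0xd → decr [R]
  [11:8] rd=11 = $11

shli $8, 66; decr $11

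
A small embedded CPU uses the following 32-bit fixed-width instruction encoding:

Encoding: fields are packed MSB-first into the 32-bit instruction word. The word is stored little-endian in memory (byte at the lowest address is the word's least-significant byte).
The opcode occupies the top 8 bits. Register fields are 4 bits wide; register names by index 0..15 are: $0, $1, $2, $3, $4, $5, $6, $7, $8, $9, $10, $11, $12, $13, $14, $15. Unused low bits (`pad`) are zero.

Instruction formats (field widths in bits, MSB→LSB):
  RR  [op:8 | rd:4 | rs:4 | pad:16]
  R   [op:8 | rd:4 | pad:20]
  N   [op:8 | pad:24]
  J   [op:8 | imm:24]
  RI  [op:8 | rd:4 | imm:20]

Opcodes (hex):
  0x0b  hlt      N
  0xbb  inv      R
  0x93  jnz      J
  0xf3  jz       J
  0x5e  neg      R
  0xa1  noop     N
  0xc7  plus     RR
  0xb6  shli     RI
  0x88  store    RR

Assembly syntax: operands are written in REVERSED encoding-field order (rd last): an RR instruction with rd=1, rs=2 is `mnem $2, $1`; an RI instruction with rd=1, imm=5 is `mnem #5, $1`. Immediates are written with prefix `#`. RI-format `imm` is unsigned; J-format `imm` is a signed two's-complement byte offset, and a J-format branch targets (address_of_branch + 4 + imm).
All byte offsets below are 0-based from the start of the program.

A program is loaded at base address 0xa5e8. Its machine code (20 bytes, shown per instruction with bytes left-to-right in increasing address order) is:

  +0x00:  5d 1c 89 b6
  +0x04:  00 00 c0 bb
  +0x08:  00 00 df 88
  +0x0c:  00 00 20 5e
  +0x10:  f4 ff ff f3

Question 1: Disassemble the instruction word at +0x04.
@+04  little-endian(00 00 c0 bb) = 0xbbc00000
  top 8b → 0xbb → inv [R]
  [23:20] rd=12 = $12

inv $12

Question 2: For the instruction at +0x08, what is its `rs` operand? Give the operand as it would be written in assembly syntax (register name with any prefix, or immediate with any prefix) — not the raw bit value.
off 0x08: read 00 00 df 88 as little → 0x88df0000
  opcode bits[31:24]=0x88: store/RR
  [23:20] rd=13 = $13
  [19:16] rs=15 = $15

$15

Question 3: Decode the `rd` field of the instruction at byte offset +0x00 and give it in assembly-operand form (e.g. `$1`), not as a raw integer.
off 0x00: read 5d 1c 89 b6 as little → 0xb6891c5d
  op=0xb6891c5d>>24=0xb6 ⇒ shli (RI)
  rd@[23:20]=0x8 ⇒ $8
  imm@[19:0]=0x91c5d ⇒ #597085

$8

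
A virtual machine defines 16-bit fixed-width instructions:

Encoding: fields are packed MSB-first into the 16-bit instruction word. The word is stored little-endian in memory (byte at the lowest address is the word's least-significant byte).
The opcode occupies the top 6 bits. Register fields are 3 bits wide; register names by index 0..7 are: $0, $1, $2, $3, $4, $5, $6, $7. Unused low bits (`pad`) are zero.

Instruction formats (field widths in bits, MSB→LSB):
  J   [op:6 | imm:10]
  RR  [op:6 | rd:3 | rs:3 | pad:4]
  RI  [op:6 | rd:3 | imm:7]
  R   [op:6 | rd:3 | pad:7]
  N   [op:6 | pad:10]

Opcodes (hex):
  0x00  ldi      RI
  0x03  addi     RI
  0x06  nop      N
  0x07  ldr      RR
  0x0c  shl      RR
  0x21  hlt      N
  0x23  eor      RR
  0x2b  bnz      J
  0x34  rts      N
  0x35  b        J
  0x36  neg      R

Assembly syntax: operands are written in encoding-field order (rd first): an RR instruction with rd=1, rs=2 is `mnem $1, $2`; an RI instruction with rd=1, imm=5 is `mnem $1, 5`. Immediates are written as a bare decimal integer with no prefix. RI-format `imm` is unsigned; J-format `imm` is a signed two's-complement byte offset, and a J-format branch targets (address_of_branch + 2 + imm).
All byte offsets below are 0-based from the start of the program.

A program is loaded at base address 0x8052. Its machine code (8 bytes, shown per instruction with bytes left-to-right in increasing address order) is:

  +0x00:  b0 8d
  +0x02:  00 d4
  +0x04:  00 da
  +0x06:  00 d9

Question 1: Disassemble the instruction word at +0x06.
neg $2

[06] 00 d9 → 0xd900
  op=0xd900>>10=0x36 ⇒ neg (R)
  rd: (w>>7)&0x7=0x2 → $2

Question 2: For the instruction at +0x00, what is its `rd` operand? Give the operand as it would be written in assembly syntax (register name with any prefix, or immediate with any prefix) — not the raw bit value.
$3

+0x00: b0 8d ⇒ word 0x8db0 (little)
  op=0x8db0>>10=0x23 ⇒ eor (RR)
  rd@[9:7]=0x3 ⇒ $3
  rs@[6:4]=0x3 ⇒ $3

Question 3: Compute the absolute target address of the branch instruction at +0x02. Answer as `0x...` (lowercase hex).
0x8056

@+02  little-endian(00 d4) = 0xd400
  top 6b → 0x35 → b [J]
  [9:0] imm=0 = 0
  target = base 0x8052 + off 0x02 + 2 + imm 0 = 0x8056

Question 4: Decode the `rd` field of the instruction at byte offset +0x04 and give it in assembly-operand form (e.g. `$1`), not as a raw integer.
$4

off 0x04: read 00 da as little → 0xda00
  top 6b → 0x36 → neg [R]
  rd: (w>>7)&0x7=0x4 → $4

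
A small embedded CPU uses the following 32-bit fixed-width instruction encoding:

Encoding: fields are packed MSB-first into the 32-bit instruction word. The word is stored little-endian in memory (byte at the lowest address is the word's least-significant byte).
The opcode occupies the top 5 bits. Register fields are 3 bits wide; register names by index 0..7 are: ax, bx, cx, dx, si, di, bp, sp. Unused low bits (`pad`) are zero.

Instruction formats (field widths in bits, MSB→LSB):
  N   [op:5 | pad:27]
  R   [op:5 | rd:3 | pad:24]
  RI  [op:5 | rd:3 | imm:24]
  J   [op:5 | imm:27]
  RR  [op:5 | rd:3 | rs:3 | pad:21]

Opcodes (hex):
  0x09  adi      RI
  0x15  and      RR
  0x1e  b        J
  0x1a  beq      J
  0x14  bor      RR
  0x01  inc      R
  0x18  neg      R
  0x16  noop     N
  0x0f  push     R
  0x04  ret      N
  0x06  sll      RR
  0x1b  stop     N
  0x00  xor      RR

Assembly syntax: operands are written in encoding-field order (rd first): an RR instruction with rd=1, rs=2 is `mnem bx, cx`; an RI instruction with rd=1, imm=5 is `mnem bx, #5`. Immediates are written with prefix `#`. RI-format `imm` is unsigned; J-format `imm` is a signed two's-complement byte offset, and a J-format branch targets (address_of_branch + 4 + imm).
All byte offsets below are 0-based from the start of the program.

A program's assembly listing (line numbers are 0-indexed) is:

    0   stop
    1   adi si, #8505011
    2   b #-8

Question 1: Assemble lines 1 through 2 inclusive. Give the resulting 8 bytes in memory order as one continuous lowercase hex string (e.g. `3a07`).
b3c6814cf8fffff7

L1: adi op=0x9:5|rd=4:3|imm=8505011:24 ⇒ 0x4c81c6b3 ⇒ little b3 c6 81 4c
L2: b op=0x1e:5|imm=-8:27 ⇒ 0xf7fffff8 ⇒ little f8 ff ff f7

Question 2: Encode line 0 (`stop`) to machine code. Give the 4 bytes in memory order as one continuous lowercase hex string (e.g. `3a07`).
000000d8

0. stop fields op=0x1b:5|pad=0:27 → word d8000000h → 00 00 00 d8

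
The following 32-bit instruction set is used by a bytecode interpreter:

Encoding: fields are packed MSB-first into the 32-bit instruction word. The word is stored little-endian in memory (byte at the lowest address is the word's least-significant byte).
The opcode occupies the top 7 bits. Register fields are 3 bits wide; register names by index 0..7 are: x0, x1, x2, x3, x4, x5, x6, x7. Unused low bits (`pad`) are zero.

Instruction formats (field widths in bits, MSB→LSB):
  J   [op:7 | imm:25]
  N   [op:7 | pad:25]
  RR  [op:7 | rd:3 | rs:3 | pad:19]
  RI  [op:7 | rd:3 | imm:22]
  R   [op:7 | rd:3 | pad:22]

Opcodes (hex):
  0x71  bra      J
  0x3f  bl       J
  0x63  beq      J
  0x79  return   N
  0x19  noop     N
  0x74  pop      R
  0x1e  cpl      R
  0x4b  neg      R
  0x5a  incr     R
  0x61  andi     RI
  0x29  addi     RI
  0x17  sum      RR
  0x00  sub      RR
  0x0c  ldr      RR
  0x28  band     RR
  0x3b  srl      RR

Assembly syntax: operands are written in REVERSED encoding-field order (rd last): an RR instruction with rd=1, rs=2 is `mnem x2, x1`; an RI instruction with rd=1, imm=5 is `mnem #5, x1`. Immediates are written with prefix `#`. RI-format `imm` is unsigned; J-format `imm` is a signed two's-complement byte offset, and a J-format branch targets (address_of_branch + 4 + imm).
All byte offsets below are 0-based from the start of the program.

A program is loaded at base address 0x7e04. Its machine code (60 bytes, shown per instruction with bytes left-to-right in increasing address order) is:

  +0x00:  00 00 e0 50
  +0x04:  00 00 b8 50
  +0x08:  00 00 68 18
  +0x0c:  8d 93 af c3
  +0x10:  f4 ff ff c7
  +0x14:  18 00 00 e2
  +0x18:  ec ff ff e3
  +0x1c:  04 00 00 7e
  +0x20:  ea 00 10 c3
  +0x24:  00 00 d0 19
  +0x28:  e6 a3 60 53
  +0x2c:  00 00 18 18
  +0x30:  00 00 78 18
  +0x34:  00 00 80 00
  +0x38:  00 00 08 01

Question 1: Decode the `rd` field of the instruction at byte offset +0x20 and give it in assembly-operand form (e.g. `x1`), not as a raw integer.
x4

@+20  little-endian(ea 00 10 c3) = 0xc31000ea
  top 7b → 0x61 → andi [RI]
  rd: (w>>22)&0x7=0x4 → x4
  imm: (w>>0)&0x3fffff=0x1000ea → #1048810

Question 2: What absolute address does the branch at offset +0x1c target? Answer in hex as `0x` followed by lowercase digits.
0x7e28

@+1c  little-endian(04 00 00 7e) = 0x7e000004
  opcode bits[31:25]=0x3f: bl/J
  [24:0] imm=4 = #4
  target = base 0x7e04 + off 0x1c + 4 + imm 4 = 0x7e28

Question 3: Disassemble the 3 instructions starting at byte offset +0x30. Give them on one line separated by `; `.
@+30  little-endian(00 00 78 18) = 0x18780000
  op=0x18780000>>25=0xc ⇒ ldr (RR)
  rd: (w>>22)&0x7=0x1 → x1
  rs: (w>>19)&0x7=0x7 → x7
@+34  little-endian(00 00 80 00) = 0x00800000
  op=0x00800000>>25=0x0 ⇒ sub (RR)
  rd: (w>>22)&0x7=0x2 → x2
  rs: (w>>19)&0x7=0x0 → x0
@+38  little-endian(00 00 08 01) = 0x01080000
  op=0x01080000>>25=0x0 ⇒ sub (RR)
  rd: (w>>22)&0x7=0x4 → x4
  rs: (w>>19)&0x7=0x1 → x1

ldr x7, x1; sub x0, x2; sub x1, x4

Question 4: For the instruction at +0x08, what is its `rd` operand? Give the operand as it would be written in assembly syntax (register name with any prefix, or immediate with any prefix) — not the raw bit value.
x1

off 0x08: read 00 00 68 18 as little → 0x18680000
  top 7b → 0xc → ldr [RR]
  [24:22] rd=1 = x1
  [21:19] rs=5 = x5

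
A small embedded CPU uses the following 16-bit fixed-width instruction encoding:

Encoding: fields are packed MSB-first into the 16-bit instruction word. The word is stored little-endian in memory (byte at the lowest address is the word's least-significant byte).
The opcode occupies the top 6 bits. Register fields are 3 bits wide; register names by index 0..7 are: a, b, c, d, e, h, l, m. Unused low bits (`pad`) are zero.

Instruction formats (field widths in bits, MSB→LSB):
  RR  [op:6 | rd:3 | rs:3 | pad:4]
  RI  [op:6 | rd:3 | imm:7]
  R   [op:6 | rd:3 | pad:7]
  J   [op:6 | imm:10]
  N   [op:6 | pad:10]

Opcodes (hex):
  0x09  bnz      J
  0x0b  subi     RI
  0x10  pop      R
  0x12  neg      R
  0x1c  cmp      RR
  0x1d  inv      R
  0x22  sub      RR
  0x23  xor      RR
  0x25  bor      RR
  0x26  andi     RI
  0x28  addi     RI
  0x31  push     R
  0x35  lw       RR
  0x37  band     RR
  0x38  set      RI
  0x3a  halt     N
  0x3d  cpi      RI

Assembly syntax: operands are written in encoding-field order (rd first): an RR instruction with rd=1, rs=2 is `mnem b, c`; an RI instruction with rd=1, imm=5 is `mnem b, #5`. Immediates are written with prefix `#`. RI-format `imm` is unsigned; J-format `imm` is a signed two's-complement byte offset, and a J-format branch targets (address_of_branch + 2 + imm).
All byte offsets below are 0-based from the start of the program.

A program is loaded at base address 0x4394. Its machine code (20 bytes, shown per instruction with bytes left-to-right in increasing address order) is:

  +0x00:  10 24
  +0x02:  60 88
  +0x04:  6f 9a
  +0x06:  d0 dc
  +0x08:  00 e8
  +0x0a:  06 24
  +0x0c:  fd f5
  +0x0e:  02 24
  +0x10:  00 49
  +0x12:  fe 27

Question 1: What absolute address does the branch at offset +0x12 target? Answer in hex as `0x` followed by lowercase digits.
[12] fe 27 → 0x27fe
  opcode bits[15:10]=0x9: bnz/J
  imm: (w>>0)&0x3ff=0x3fe (s10→-2) → #-2
  target = base 0x4394 + off 0x12 + 2 + imm -2 = 0x43a6

0x43a6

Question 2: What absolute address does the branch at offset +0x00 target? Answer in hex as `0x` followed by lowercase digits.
0x43a6

+0x00: 10 24 ⇒ word 0x2410 (little)
  opcode bits[15:10]=0x9: bnz/J
  imm: (w>>0)&0x3ff=0x10 → #16
  target = base 0x4394 + off 0x00 + 2 + imm 16 = 0x43a6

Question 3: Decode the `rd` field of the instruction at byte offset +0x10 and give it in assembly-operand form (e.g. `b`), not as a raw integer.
@+10  little-endian(00 49) = 0x4900
  op=0x4900>>10=0x12 ⇒ neg (R)
  [9:7] rd=2 = c

c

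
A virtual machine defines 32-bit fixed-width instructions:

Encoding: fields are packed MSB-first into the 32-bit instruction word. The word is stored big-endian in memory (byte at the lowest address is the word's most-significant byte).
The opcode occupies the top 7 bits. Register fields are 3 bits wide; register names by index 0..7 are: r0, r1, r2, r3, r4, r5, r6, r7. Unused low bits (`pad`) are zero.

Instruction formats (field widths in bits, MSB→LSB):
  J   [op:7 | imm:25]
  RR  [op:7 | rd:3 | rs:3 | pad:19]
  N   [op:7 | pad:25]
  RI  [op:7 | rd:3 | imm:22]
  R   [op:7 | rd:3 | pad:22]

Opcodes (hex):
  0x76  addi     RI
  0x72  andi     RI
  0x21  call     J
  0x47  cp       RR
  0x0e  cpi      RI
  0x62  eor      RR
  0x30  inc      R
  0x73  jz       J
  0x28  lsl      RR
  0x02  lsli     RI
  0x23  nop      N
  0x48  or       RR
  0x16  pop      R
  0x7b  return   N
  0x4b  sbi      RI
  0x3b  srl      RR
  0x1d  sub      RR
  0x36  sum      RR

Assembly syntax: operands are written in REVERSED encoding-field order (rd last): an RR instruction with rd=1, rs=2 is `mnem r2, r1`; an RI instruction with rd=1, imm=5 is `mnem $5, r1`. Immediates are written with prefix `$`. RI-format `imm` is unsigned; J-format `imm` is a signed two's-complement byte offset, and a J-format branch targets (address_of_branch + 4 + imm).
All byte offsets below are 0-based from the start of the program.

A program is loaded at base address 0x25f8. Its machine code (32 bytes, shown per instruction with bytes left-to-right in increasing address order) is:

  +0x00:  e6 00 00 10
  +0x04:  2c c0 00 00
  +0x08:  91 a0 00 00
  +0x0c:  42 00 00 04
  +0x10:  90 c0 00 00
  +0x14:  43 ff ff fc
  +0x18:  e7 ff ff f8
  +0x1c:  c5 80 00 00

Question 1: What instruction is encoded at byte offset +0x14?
call $-4

[14] 43 ff ff fc → 0x43fffffc
  opcode bits[31:25]=0x21: call/J
  [24:0] imm=33554428 (s25→-4) = $-4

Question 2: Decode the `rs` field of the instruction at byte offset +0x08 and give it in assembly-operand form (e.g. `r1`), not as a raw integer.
r4

off 0x08: read 91 a0 00 00 as big → 0x91a00000
  op=0x91a00000>>25=0x48 ⇒ or (RR)
  rd@[24:22]=0x6 ⇒ r6
  rs@[21:19]=0x4 ⇒ r4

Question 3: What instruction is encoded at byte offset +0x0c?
+0x0c: 42 00 00 04 ⇒ word 0x42000004 (big)
  top 7b → 0x21 → call [J]
  [24:0] imm=4 = $4

call $4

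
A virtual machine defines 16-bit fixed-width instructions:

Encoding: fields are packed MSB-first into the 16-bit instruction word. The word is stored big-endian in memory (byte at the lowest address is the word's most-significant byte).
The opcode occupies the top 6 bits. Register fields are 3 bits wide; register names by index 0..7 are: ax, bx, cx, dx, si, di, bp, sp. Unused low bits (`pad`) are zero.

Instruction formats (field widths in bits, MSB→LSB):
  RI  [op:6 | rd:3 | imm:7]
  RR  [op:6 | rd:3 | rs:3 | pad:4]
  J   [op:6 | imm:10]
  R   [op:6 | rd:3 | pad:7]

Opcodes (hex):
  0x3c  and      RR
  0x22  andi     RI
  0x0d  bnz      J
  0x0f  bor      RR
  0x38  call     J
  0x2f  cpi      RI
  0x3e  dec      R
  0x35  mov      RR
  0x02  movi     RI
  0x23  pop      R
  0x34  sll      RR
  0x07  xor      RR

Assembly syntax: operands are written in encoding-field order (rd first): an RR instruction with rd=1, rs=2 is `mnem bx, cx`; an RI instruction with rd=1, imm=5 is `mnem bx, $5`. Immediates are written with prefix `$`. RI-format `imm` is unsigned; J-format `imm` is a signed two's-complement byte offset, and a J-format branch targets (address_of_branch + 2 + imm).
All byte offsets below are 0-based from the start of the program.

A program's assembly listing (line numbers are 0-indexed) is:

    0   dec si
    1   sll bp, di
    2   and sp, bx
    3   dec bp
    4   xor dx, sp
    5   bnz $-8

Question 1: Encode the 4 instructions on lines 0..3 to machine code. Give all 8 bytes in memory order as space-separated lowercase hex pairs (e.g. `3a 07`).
fa 00 d3 50 f3 90 fb 00

L0: dec op=0x3e:6|rd=4:3|pad=0:7 ⇒ 0xfa00 ⇒ big fa 00
L1: sll op=0x34:6|rd=6:3|rs=5:3|pad=0:4 ⇒ 0xd350 ⇒ big d3 50
L2: and op=0x3c:6|rd=7:3|rs=1:3|pad=0:4 ⇒ 0xf390 ⇒ big f3 90
L3: dec op=0x3e:6|rd=6:3|pad=0:7 ⇒ 0xfb00 ⇒ big fb 00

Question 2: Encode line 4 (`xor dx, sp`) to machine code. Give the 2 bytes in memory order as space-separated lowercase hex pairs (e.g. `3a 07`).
1d f0

line 4 (xor): pack op=0x7:6|rd=3:3|rs=7:3|pad=0:4 = 0x1df0; big→ 1d f0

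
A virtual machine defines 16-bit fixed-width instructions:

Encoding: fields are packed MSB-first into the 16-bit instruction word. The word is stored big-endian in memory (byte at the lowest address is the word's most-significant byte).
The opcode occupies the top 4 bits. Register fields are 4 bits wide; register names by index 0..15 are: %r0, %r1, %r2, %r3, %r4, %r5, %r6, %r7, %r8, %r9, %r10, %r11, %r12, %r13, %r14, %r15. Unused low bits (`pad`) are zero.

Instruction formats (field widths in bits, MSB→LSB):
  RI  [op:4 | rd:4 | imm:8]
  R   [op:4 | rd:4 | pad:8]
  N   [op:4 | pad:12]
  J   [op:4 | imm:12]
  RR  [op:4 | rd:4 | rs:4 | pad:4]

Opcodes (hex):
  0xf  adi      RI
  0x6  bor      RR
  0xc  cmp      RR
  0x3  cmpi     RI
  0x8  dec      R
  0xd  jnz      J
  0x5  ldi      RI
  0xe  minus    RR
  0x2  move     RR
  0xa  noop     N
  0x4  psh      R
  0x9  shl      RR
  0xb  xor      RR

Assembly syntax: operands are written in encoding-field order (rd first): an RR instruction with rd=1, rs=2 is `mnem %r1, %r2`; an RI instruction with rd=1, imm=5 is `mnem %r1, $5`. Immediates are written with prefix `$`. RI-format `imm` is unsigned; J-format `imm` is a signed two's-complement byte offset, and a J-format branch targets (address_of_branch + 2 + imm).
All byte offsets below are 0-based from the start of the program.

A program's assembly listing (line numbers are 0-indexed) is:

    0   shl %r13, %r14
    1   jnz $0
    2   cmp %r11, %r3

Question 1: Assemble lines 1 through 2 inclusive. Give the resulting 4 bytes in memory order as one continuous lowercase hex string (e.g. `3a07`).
1. jnz fields op=0xd:4|imm=0:12 → word d000h → d0 00
2. cmp fields op=0xc:4|rd=11:4|rs=3:4|pad=0:4 → word cb30h → cb 30

d000cb30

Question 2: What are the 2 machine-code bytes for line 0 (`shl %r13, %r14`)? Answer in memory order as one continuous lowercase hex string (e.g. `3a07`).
9de0

0. shl fields op=0x9:4|rd=13:4|rs=14:4|pad=0:4 → word 9de0h → 9d e0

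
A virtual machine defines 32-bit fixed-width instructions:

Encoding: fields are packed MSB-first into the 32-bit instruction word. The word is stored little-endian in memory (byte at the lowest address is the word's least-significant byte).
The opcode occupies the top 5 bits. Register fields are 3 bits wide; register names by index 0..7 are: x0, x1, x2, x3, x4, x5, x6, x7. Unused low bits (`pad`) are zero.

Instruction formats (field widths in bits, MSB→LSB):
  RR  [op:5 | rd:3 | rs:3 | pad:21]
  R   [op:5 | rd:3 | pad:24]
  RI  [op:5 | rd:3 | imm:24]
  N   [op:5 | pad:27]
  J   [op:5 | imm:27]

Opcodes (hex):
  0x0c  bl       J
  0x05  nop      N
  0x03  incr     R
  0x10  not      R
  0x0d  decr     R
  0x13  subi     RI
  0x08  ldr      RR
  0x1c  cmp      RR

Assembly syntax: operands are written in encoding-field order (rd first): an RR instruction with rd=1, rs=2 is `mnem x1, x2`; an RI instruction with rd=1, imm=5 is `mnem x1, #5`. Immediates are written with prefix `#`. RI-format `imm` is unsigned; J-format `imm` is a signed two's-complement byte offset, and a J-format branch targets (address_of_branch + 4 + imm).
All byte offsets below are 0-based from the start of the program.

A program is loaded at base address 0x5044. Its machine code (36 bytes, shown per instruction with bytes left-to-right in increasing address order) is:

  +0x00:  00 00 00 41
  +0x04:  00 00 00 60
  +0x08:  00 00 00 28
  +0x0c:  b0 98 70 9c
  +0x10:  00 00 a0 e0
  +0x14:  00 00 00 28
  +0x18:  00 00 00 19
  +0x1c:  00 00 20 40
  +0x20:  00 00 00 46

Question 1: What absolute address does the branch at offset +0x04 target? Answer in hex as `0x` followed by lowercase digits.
off 0x04: read 00 00 00 60 as little → 0x60000000
  op=0x60000000>>27=0xc ⇒ bl (J)
  imm@[26:0]=0x0 ⇒ #0
  target = base 0x5044 + off 0x04 + 4 + imm 0 = 0x504c

0x504c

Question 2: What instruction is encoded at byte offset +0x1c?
ldr x0, x1

@+1c  little-endian(00 00 20 40) = 0x40200000
  op=0x40200000>>27=0x8 ⇒ ldr (RR)
  rd@[26:24]=0x0 ⇒ x0
  rs@[23:21]=0x1 ⇒ x1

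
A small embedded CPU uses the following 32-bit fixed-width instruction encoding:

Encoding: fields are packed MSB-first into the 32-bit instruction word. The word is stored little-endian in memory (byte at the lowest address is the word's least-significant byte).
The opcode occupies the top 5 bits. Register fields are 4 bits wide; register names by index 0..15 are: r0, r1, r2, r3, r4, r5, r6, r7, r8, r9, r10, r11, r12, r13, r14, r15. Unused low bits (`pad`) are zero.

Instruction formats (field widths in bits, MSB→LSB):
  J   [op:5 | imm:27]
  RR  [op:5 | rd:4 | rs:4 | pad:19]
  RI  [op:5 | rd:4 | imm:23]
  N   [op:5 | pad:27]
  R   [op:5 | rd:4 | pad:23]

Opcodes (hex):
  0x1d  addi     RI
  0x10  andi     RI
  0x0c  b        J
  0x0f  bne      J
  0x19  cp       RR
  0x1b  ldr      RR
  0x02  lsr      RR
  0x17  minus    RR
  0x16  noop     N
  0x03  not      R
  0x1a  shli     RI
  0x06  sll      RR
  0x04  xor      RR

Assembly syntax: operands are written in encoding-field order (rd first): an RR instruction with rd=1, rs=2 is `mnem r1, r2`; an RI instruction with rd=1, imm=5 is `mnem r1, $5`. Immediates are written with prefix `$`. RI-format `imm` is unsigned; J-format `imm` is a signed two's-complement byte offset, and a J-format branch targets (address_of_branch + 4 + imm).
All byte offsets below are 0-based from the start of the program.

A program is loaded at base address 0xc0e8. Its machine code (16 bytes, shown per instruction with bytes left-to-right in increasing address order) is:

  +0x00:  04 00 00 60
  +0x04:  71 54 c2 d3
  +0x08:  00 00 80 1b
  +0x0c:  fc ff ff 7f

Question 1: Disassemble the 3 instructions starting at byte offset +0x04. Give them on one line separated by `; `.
[04] 71 54 c2 d3 → 0xd3c25471
  op=0xd3c25471>>27=0x1a ⇒ shli (RI)
  rd@[26:23]=0x7 ⇒ r7
  imm@[22:0]=0x425471 ⇒ $4346993
[08] 00 00 80 1b → 0x1b800000
  op=0x1b800000>>27=0x3 ⇒ not (R)
  rd@[26:23]=0x7 ⇒ r7
[0c] fc ff ff 7f → 0x7ffffffc
  op=0x7ffffffc>>27=0xf ⇒ bne (J)
  imm@[26:0]=0x7fffffc (s27→-4) ⇒ $-4

shli r7, $4346993; not r7; bne $-4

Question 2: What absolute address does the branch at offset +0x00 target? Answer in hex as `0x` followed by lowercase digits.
+0x00: 04 00 00 60 ⇒ word 0x60000004 (little)
  op=0x60000004>>27=0xc ⇒ b (J)
  imm: (w>>0)&0x7ffffff=0x4 → $4
  target = base 0xc0e8 + off 0x00 + 4 + imm 4 = 0xc0f0

0xc0f0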